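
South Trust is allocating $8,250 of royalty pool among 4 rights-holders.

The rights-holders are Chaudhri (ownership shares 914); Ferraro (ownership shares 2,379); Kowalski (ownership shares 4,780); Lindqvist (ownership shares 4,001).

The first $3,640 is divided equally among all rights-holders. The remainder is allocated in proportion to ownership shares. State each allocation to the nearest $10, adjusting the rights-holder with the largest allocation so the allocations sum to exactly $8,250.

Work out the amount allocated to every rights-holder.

Chaudhri: $1,260; Ferraro: $1,820; Kowalski: $2,730; Lindqvist: $2,440

$3,640 shared equally gives $910 per rights-holder.
Remainder $4,610 by ownership shares (total 12,074): Chaudhri 348.98 → $350; Ferraro 908.33 → $910; Kowalski 1,825.06 → $1,830; Lindqvist 1,527.63 → $1,530.
Rounding difference −$10 on remainder applied to Kowalski.
Totals: Chaudhri $910 + $350 = $1,260; Ferraro $910 + $910 = $1,820; Kowalski $910 + $1,820 = $2,730; Lindqvist $910 + $1,530 = $2,440.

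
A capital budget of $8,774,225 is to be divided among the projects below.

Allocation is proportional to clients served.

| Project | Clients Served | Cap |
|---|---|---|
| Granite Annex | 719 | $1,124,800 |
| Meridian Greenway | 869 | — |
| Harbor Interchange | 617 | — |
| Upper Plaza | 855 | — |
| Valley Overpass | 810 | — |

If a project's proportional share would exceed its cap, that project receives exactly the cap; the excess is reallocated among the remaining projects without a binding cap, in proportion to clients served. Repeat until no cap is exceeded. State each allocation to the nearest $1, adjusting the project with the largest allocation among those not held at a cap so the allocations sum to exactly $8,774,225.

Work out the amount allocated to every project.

Clients served total: 3,870.
Proportional shares (ignoring caps): Granite Annex 1,630,146.71; Meridian Greenway 1,970,232.95; Harbor Interchange 1,398,888.07; Upper Plaza 1,938,491.57; Valley Overpass 1,836,465.70.
Cap binds for Granite Annex ($1,124,800); balance $7,649,425 reallocated over remaining clients served 3,151.
Remaining shares: Meridian Greenway 2,109,600.23 → $2,109,600; Harbor Interchange 1,497,840.44 → $1,497,840; Upper Plaza 2,075,613.58 → $2,075,614; Valley Overpass 1,966,370.76 → $1,966,371.

Granite Annex: $1,124,800; Meridian Greenway: $2,109,600; Harbor Interchange: $1,497,840; Upper Plaza: $2,075,614; Valley Overpass: $1,966,371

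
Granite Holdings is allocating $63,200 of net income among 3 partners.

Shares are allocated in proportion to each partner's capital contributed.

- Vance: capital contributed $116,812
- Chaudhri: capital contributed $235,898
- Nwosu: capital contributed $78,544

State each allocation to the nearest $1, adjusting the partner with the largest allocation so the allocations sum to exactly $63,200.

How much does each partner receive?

Vance: $17,119 | Chaudhri: $34,570 | Nwosu: $11,511

Sum of capital contributed: 431,254.
Raw shares: Vance 116,812/431,254 × $63,200 = 17,118.72; Chaudhri 235,898/431,254 × $63,200 = 34,570.70; Nwosu 78,544/431,254 × $63,200 = 11,510.57.
After rounding ($1): Vance $17,119; Chaudhri $34,571; Nwosu $11,511. Sum = $63,201.
Difference $63,200 − $63,201 = −$1 applied to largest allocation (Chaudhri): Chaudhri becomes $34,570.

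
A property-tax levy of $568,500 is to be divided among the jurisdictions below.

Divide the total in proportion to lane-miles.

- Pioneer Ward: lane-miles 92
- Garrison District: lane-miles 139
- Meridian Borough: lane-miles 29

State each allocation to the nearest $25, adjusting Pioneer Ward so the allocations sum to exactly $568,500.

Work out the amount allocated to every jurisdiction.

Total lane-miles = 260.
Pro-rata amounts: Pioneer Ward 92/260 × $568,500 = 201,161.54; Garrison District 139/260 × $568,500 = 303,928.85; Meridian Borough 29/260 × $568,500 = 63,409.62.
At nearest $25: Pioneer Ward $201,150; Garrison District $303,925; Meridian Borough $63,400. Sum = $568,475.
Difference $568,500 − $568,475 = +$25 applied to Pioneer Ward: Pioneer Ward becomes $201,175.

Pioneer Ward: $201,175; Garrison District: $303,925; Meridian Borough: $63,400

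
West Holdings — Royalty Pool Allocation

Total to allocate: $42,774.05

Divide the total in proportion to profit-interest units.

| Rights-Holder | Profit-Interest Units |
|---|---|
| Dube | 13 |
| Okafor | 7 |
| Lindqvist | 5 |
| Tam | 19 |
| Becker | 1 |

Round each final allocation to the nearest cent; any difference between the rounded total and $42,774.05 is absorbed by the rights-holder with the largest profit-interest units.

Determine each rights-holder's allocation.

Sum of profit-interest units: 13 + 7 + 5 + 19 + 1 = 45.
Pro-rata amounts: Dube 12,356.9478; Okafor 6,653.7411; Lindqvist 4,752.6722; Tam 18,060.1544; Becker 950.5344.
At nearest cent: Dube $12,356.95; Okafor $6,653.74; Lindqvist $4,752.67; Tam $18,060.15; Becker $950.53. Sum = $42,774.04.
Difference $42,774.05 − $42,774.04 = +$0.01 applied to largest profit-interest units (Tam): Tam becomes $18,060.16.

Dube: $12,356.95 · Okafor: $6,653.74 · Lindqvist: $4,752.67 · Tam: $18,060.16 · Becker: $950.53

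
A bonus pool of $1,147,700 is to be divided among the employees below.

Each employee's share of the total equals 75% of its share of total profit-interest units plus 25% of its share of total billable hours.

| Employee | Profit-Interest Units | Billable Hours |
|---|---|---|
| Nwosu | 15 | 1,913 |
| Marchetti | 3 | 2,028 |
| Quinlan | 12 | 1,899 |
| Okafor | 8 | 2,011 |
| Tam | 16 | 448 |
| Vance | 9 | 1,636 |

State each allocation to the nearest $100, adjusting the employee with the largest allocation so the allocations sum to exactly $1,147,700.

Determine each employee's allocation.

Profit-interest units total 63; billable hours total 9,935.
Combined weights (75% profit-interest units + 25% billable hours): Nwosu 0.2267; Marchetti 0.0867; Quinlan 0.1906; Okafor 0.1458; Tam 0.2017; Vance 0.1483.
Unrounded shares: Nwosu 260,194.29; Marchetti 99,558.37; Quinlan 218,800.68; Okafor 167,382.89; Tam 231,547.86; Vance 170,215.90.
Rounded to nearest $100: Nwosu $260,200; Marchetti $99,600; Quinlan $218,800; Okafor $167,400; Tam $231,500; Vance $170,200. Sum = $1,147,700.
Sum already equals the total — no adjustment.

Nwosu: $260,200 · Marchetti: $99,600 · Quinlan: $218,800 · Okafor: $167,400 · Tam: $231,500 · Vance: $170,200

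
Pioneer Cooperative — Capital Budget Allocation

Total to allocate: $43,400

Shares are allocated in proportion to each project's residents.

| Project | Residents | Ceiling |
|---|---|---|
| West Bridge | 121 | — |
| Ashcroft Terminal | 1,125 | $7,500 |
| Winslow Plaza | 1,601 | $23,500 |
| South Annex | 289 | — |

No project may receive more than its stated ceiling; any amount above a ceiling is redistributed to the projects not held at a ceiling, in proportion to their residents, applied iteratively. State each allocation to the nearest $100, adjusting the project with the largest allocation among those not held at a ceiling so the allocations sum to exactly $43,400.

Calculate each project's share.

West Bridge: $3,700 | Ashcroft Terminal: $7,500 | Winslow Plaza: $23,500 | South Annex: $8,700

Total residents = 3,136.
Proportional shares (ignoring caps): West Bridge 1,674.55; Ashcroft Terminal 15,569.20; Winslow Plaza 22,156.70; South Annex 3,999.55.
Cap binds for Ashcroft Terminal ($7,500); remaining pool $35,900 reallocated over remaining residents 2,011.
Cap binds for Winslow Plaza ($23,500); remaining pool $12,400 reallocated over remaining residents 410.
Remaining shares: West Bridge 3,659.51 → $3,700; South Annex 8,740.49 → $8,700.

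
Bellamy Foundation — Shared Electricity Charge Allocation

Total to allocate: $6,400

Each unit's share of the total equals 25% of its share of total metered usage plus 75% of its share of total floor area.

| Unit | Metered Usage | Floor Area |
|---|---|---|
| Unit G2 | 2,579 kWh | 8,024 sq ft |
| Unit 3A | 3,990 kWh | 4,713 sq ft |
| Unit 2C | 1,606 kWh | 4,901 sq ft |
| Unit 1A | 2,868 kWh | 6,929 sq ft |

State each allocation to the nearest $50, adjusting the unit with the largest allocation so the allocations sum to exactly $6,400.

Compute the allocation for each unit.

Unit G2: $1,950; Unit 3A: $1,500; Unit 2C: $1,200; Unit 1A: $1,750

Totals — metered usage 11,043, floor area 24,567.
Composite weights (25% metered usage + 75% floor area): Unit G2 0.3033; Unit 3A 0.2342; Unit 2C 0.1860; Unit 1A 0.2765.
Proportional shares: Unit G2 1,941.43; Unit 3A 1,498.95; Unit 2C 1,190.27; Unit 1A 1,769.36.
After rounding ($50): Unit G2 $1,950; Unit 3A $1,500; Unit 2C $1,200; Unit 1A $1,750. Sum = $6,400.
Sum already equals the total — no adjustment.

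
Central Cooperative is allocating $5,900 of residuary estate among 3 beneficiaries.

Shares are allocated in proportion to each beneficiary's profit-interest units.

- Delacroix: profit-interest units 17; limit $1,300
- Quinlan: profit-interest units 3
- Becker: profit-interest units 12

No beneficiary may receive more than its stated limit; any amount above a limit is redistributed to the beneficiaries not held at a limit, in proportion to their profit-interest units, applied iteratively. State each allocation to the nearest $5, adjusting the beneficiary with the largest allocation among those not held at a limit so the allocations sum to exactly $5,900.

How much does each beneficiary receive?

Delacroix: $1,300 | Quinlan: $920 | Becker: $3,680

Total profit-interest units = 32.
Pro-rata shares before constraints: Delacroix 3,134.38; Quinlan 553.12; Becker 2,212.50.
Cap binds for Delacroix ($1,300); balance $4,600 reallocated over remaining profit-interest units 15.
Remaining shares: Quinlan 920.00 → $920; Becker 3,680.00 → $3,680.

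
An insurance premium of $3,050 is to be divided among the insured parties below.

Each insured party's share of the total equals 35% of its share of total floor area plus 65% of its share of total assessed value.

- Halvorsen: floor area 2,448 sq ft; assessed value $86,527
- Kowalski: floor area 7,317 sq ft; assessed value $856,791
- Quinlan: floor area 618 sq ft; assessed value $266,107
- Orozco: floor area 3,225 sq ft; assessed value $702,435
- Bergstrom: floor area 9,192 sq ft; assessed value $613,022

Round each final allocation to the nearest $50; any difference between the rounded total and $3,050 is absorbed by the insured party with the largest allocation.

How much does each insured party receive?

Floor area total 22,800; assessed value total 2,524,882.
Composite weights (35% floor area + 65% assessed value): Halvorsen 0.0599; Kowalski 0.3329; Quinlan 0.0780; Orozco 0.2303; Bergstrom 0.2989.
Pro-rata amounts: Halvorsen 182.56; Kowalski 1,015.32; Quinlan 237.88; Orozco 702.54; Bergstrom 911.71.
At nearest $50: Halvorsen $200; Kowalski $1,000; Quinlan $250; Orozco $700; Bergstrom $900. Sum = $3,050.
Sum already equals the total — no adjustment.

Halvorsen: $200; Kowalski: $1,000; Quinlan: $250; Orozco: $700; Bergstrom: $900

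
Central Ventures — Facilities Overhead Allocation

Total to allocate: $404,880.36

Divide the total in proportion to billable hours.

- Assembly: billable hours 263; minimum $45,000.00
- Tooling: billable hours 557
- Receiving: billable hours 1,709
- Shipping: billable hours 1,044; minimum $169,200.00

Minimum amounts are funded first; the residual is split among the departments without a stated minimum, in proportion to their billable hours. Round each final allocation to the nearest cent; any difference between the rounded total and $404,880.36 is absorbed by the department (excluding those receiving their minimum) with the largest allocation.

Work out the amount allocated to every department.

Assembly: $45,000.00 | Tooling: $46,870.68 | Receiving: $143,809.68 | Shipping: $169,200.00

Minimums first: Assembly $45,000.00; Shipping $169,200.00. Remaining pool $190,680.36.
Remaining pool split over remaining billable hours 2,266: Tooling 46,870.6798 → $46,870.68; Receiving 143,809.6802 → $143,809.68.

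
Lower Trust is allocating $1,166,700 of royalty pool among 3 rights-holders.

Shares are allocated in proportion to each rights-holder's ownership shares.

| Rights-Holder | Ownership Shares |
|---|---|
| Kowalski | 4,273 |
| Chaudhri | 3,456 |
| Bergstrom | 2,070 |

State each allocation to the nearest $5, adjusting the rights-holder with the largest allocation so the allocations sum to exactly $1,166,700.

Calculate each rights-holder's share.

Kowalski: $508,760; Chaudhri: $411,480; Bergstrom: $246,460

Combined ownership shares = 9,799.
Unrounded shares: Kowalski 4,273/9,799 × $1,166,700 = 508,756.92; Chaudhri 3,456/9,799 × $1,166,700 = 411,482.31; Bergstrom 2,070/9,799 × $1,166,700 = 246,460.76.
After rounding ($5): Kowalski $508,755; Chaudhri $411,480; Bergstrom $246,460. Sum = $1,166,695.
Difference $1,166,700 − $1,166,695 = +$5 applied to largest allocation (Kowalski): Kowalski becomes $508,760.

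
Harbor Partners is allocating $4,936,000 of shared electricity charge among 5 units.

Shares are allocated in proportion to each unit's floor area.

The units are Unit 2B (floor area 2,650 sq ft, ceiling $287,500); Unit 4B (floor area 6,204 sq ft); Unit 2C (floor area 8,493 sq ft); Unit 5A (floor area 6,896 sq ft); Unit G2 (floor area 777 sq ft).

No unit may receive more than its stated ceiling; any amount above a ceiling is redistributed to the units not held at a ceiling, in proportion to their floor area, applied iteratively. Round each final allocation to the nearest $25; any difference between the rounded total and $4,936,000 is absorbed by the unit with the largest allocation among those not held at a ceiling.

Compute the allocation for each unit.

Total floor area = 25,020.
Unconstrained shares: Unit 2B 522,797.76; Unit 4B 1,223,938.61; Unit 2C 1,675,517.51; Unit 5A 1,360,457.87; Unit G2 153,288.25.
Cap binds for Unit 2B ($287,500); remaining pool $4,648,500 reallocated over remaining floor area 22,370.
Remaining shares: Unit 4B 1,289,195.08 → $1,289,200; Unit 2C 1,764,850.72 → $1,764,850; Unit 5A 1,432,993.12 → $1,433,000; Unit G2 161,461.09 → $161,450.

Unit 2B: $287,500; Unit 4B: $1,289,200; Unit 2C: $1,764,850; Unit 5A: $1,433,000; Unit G2: $161,450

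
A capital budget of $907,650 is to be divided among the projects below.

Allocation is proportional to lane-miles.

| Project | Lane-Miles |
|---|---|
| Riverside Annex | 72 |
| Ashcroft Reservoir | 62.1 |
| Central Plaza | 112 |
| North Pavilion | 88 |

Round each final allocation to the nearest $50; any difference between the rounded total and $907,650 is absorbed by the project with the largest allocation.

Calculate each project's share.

Total lane-miles = 334.1.
Proportional shares: Riverside Annex 72/334.1 × $907,650 = 195,602.51; Ashcroft Reservoir 62.1/334.1 × $907,650 = 168,707.17; Central Plaza 112/334.1 × $907,650 = 304,270.58; North Pavilion 88/334.1 × $907,650 = 239,069.74.
After rounding ($50): Riverside Annex $195,600; Ashcroft Reservoir $168,700; Central Plaza $304,250; North Pavilion $239,050. Sum = $907,600.
Difference $907,650 − $907,600 = +$50 applied to largest allocation (Central Plaza): Central Plaza becomes $304,300.

Riverside Annex: $195,600; Ashcroft Reservoir: $168,700; Central Plaza: $304,300; North Pavilion: $239,050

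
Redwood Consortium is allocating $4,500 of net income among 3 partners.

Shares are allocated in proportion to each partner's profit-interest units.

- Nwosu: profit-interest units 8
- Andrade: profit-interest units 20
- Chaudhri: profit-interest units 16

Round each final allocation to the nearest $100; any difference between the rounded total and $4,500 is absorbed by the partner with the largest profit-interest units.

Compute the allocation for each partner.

Nwosu: $800 | Andrade: $2,100 | Chaudhri: $1,600

Profit-interest units total: 44.
Proportional shares: Nwosu 8/44 × $4,500 = 818.18; Andrade 20/44 × $4,500 = 2,045.45; Chaudhri 16/44 × $4,500 = 1,636.36.
Rounded to nearest $100: Nwosu $800; Andrade $2,000; Chaudhri $1,600. Sum = $4,400.
Difference $4,500 − $4,400 = +$100 applied to largest profit-interest units (Andrade): Andrade becomes $2,100.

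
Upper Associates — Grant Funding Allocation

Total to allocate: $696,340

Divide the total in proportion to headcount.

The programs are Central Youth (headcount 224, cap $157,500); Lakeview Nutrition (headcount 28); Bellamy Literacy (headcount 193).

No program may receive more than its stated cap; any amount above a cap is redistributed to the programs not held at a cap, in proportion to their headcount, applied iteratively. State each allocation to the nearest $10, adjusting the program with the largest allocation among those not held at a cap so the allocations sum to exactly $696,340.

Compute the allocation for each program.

Headcount total: 445.
Pro-rata shares before constraints: Central Youth 350,517.21; Lakeview Nutrition 43,814.65; Bellamy Literacy 302,008.13.
Cap binds for Central Youth ($157,500); residual $538,840 reallocated over remaining headcount 221.
Shares after redistribution: Lakeview Nutrition 68,269.32 → $68,270; Bellamy Literacy 470,570.68 → $470,570.

Central Youth: $157,500 | Lakeview Nutrition: $68,270 | Bellamy Literacy: $470,570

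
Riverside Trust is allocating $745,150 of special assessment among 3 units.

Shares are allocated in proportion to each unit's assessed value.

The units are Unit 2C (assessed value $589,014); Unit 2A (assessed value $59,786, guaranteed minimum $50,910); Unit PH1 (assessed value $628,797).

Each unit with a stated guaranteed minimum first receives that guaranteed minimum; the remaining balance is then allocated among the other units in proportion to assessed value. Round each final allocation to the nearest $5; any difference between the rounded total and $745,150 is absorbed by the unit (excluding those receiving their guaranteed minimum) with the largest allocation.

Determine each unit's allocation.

Fund the minimums — Unit 2A $50,910. Residual $694,240.
Residual split over remaining assessed value 1,217,811: Unit 2C 335,780.41 → $335,780; Unit PH1 358,459.59 → $358,460.

Unit 2C: $335,780 · Unit 2A: $50,910 · Unit PH1: $358,460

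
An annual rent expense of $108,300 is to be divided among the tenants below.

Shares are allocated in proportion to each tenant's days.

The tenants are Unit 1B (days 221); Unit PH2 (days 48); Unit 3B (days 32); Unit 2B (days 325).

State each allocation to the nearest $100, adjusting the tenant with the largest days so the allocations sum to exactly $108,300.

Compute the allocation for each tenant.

Combined days = 221 + 48 + 32 + 325 = 626.
Proportional shares: Unit 1B 38,233.71; Unit PH2 8,304.15; Unit 3B 5,536.10; Unit 2B 56,226.04.
Rounded to nearest $100: Unit 1B $38,200; Unit PH2 $8,300; Unit 3B $5,500; Unit 2B $56,200. Sum = $108,200.
Difference $108,300 − $108,200 = +$100 applied to largest days (Unit 2B): Unit 2B becomes $56,300.

Unit 1B: $38,200 · Unit PH2: $8,300 · Unit 3B: $5,500 · Unit 2B: $56,300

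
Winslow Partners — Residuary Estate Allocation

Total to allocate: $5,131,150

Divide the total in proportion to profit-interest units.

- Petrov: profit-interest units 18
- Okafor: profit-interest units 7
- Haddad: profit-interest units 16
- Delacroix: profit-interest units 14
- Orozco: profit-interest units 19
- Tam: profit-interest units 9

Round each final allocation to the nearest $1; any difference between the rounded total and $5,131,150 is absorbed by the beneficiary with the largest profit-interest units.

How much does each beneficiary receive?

Sum of profit-interest units: 83.
Proportional shares: Petrov 18/83 × $5,131,150 = 1,112,779.52; Okafor 7/83 × $5,131,150 = 432,747.59; Haddad 16/83 × $5,131,150 = 989,137.35; Delacroix 14/83 × $5,131,150 = 865,495.18; Orozco 19/83 × $5,131,150 = 1,174,600.60; Tam 9/83 × $5,131,150 = 556,389.76.
Rounded to nearest $1: Petrov $1,112,780; Okafor $432,748; Haddad $989,137; Delacroix $865,495; Orozco $1,174,601; Tam $556,390. Sum = $5,131,151.
Difference $5,131,150 − $5,131,151 = −$1 applied to largest profit-interest units (Orozco): Orozco becomes $1,174,600.

Petrov: $1,112,780 | Okafor: $432,748 | Haddad: $989,137 | Delacroix: $865,495 | Orozco: $1,174,600 | Tam: $556,390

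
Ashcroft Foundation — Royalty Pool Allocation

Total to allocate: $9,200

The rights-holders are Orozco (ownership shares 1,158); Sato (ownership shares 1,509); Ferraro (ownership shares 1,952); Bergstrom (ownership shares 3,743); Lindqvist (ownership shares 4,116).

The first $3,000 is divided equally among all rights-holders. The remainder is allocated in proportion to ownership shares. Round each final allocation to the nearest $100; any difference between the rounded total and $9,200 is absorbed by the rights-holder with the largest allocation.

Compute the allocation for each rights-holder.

Orozco: $1,200 · Sato: $1,300 · Ferraro: $1,600 · Bergstrom: $2,500 · Lindqvist: $2,600

Equal tier: $3,000 ÷ 5 = $600 apiece.
Remainder $6,200 by ownership shares (total 12,478): Orozco 575.38 → $600; Sato 749.78 → $700; Ferraro 969.90 → $1,000; Bergstrom 1,859.80 → $1,900; Lindqvist 2,045.14 → $2,000.
Totals: Orozco $600 + $600 = $1,200; Sato $600 + $700 = $1,300; Ferraro $600 + $1,000 = $1,600; Bergstrom $600 + $1,900 = $2,500; Lindqvist $600 + $2,000 = $2,600.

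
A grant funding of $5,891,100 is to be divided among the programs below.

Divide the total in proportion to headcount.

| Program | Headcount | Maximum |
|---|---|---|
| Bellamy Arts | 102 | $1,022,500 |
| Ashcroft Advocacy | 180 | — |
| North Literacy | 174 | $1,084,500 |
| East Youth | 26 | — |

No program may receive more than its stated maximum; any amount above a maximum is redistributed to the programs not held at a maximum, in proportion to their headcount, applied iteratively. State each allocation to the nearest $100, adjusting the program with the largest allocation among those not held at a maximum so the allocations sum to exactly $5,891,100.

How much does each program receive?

Total headcount = 482.
Proportional shares (ignoring caps): Bellamy Arts 1,246,664.32; Ashcroft Advocacy 2,199,995.85; North Literacy 2,126,662.66; East Youth 317,777.18.
Cap binds for Bellamy Arts ($1,022,500), North Literacy ($1,084,500); residual $3,784,100 reallocated over remaining headcount 206.
Redistributed shares: Ashcroft Advocacy 3,306,495.15 → $3,306,500; East Youth 477,604.85 → $477,600.

Bellamy Arts: $1,022,500; Ashcroft Advocacy: $3,306,500; North Literacy: $1,084,500; East Youth: $477,600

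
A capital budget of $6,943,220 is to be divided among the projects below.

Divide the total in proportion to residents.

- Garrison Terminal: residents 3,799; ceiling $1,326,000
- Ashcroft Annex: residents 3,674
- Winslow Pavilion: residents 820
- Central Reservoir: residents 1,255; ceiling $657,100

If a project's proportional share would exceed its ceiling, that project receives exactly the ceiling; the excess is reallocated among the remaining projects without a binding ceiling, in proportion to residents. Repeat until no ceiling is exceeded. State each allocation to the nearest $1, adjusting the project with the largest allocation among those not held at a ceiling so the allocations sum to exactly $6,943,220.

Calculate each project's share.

Combined residents = 9,548.
Unconstrained shares: Garrison Terminal 2,762,598.74; Ashcroft Annex 2,671,699.86; Winslow Pavilion 596,296.65; Central Reservoir 912,624.75.
Held at cap: Garrison Terminal ($1,326,000), Central Reservoir ($657,100); balance $4,960,120 reallocated over remaining residents 4,494.
Redistributed shares: Ashcroft Annex 4,055,069.18 → $4,055,069; Winslow Pavilion 905,050.82 → $905,051.

Garrison Terminal: $1,326,000 · Ashcroft Annex: $4,055,069 · Winslow Pavilion: $905,051 · Central Reservoir: $657,100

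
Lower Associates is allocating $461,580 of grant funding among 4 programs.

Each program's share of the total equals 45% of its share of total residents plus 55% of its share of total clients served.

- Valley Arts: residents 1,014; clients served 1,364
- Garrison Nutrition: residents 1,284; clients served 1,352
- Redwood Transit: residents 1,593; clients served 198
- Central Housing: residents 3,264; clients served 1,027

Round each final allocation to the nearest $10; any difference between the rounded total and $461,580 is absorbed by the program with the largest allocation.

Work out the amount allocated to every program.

Residents total 7,155; clients served total 3,941.
Blended shares (45% residents + 55% clients served): Valley Arts 0.2541; Garrison Nutrition 0.2694; Redwood Transit 0.1278; Central Housing 0.3486.
Proportional shares: Valley Arts 117,301.95; Garrison Nutrition 124,367.10; Redwood Transit 58,999.74; Central Housing 160,911.21.
Rounded to nearest $10: Valley Arts $117,300; Garrison Nutrition $124,370; Redwood Transit $59,000; Central Housing $160,910. Sum = $461,580.
Sum already equals the total — no adjustment.

Valley Arts: $117,300 · Garrison Nutrition: $124,370 · Redwood Transit: $59,000 · Central Housing: $160,910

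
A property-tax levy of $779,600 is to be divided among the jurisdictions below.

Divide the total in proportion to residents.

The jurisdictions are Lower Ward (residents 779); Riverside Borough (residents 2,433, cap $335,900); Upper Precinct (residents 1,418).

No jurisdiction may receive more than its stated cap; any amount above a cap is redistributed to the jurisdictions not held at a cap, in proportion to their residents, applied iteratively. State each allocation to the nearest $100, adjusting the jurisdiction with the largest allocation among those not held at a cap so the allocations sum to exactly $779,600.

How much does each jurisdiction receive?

Sum of residents: 4,630.
Unconstrained shares: Lower Ward 131,168.12; Riverside Borough 409,668.86; Upper Precinct 238,763.02.
Held at cap: Riverside Borough ($335,900); remaining pool $443,700 reallocated over remaining residents 2,197.
Shares after redistribution: Lower Ward 157,324.67 → $157,300; Upper Precinct 286,375.33 → $286,400.

Lower Ward: $157,300; Riverside Borough: $335,900; Upper Precinct: $286,400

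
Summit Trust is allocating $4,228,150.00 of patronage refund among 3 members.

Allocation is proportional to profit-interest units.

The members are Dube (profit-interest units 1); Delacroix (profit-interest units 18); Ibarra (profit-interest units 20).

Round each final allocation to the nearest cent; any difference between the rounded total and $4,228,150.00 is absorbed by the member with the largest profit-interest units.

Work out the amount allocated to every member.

Dube: $108,414.10; Delacroix: $1,951,453.85; Ibarra: $2,168,282.05

Combined profit-interest units = 1 + 18 + 20 = 39.
Pro-rata amounts: Dube 108,414.1026; Delacroix 1,951,453.8462; Ibarra 2,168,282.0513.
After rounding (cent): Dube $108,414.10; Delacroix $1,951,453.85; Ibarra $2,168,282.05. Sum = $4,228,150.00.
No rounding difference to absorb.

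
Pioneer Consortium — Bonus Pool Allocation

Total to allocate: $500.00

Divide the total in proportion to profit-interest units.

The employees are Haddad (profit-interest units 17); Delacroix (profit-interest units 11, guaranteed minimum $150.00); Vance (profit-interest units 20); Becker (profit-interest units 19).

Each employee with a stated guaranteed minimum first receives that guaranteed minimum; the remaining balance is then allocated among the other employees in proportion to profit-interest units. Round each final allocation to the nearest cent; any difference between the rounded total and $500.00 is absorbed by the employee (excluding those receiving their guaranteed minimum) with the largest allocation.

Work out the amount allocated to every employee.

Fund the minimums — Delacroix $150.00. Residual $350.00.
Residual split over remaining profit-interest units 56: Haddad 106.2500 → $106.25; Vance 125.0000 → $125.00; Becker 118.7500 → $118.75.

Haddad: $106.25; Delacroix: $150.00; Vance: $125.00; Becker: $118.75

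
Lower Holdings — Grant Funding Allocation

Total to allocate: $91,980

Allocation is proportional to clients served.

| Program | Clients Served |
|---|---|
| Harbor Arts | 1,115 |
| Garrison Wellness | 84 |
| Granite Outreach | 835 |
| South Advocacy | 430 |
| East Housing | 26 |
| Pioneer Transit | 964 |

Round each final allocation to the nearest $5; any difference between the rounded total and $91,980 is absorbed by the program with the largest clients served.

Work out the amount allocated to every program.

Harbor Arts: $29,700 · Garrison Wellness: $2,235 · Granite Outreach: $22,235 · South Advocacy: $11,450 · East Housing: $690 · Pioneer Transit: $25,670

Combined clients served = 3,454.
Pro-rata amounts: Harbor Arts 1,115/3,454 × $91,980 = 29,692.44; Garrison Wellness 84/3,454 × $91,980 = 2,236.92; Granite Outreach 835/3,454 × $91,980 = 22,236.05; South Advocacy 430/3,454 × $91,980 = 11,450.90; East Housing 26/3,454 × $91,980 = 692.38; Pioneer Transit 964/3,454 × $91,980 = 25,671.31.
Rounded to nearest $5: Harbor Arts $29,690; Garrison Wellness $2,235; Granite Outreach $22,235; South Advocacy $11,450; East Housing $690; Pioneer Transit $25,670. Sum = $91,970.
Difference $91,980 − $91,970 = +$10 applied to largest clients served (Harbor Arts): Harbor Arts becomes $29,700.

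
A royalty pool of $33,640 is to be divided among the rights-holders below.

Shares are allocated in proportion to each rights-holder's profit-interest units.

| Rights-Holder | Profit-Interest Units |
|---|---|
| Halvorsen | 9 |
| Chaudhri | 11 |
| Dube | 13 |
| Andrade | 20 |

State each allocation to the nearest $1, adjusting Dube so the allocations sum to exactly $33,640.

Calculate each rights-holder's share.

Halvorsen: $5,712; Chaudhri: $6,982; Dube: $8,252; Andrade: $12,694

Profit-interest units total: 53.
Pro-rata amounts: Halvorsen 9/53 × $33,640 = 5,712.45; Chaudhri 11/53 × $33,640 = 6,981.89; Dube 13/53 × $33,640 = 8,251.32; Andrade 20/53 × $33,640 = 12,694.34.
Rounded to nearest $1: Halvorsen $5,712; Chaudhri $6,982; Dube $8,251; Andrade $12,694. Sum = $33,639.
Difference $33,640 − $33,639 = +$1 applied to Dube: Dube becomes $8,252.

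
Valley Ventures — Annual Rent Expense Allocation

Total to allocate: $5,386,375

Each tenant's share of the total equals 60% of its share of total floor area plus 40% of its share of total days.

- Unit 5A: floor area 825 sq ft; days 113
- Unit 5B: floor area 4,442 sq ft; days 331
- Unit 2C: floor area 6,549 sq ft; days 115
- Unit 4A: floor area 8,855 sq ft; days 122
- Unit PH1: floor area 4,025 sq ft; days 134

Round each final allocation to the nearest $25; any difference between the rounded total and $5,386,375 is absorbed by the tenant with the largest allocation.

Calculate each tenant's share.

Totals — floor area 24,696, days 815.
Blended shares (60% floor area + 40% days): Unit 5A 0.0755; Unit 5B 0.2704; Unit 2C 0.2156; Unit 4A 0.2750; Unit PH1 0.1636.
Unrounded shares: Unit 5A 406,692.07; Unit 5B 1,456,337.36; Unit 2C 1,161,046.62; Unit 4A 1,481,325.06; Unit PH1 880,973.88.
At nearest $25: Unit 5A $406,700; Unit 5B $1,456,325; Unit 2C $1,161,050; Unit 4A $1,481,325; Unit PH1 $880,975. Sum = $5,386,375.
No rounding difference to absorb.

Unit 5A: $406,700 | Unit 5B: $1,456,325 | Unit 2C: $1,161,050 | Unit 4A: $1,481,325 | Unit PH1: $880,975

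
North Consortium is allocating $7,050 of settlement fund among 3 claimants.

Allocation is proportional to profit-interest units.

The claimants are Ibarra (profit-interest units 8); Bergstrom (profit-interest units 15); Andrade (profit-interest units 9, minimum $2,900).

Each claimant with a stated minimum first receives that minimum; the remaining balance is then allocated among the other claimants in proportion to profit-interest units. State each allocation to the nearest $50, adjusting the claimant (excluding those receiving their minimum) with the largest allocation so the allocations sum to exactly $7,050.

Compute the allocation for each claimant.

Ibarra: $1,450; Bergstrom: $2,700; Andrade: $2,900

Fund the minimums — Andrade $2,900. Residual $4,150.
Residual split over remaining profit-interest units 23: Ibarra 1,443.48 → $1,450; Bergstrom 2,706.52 → $2,700.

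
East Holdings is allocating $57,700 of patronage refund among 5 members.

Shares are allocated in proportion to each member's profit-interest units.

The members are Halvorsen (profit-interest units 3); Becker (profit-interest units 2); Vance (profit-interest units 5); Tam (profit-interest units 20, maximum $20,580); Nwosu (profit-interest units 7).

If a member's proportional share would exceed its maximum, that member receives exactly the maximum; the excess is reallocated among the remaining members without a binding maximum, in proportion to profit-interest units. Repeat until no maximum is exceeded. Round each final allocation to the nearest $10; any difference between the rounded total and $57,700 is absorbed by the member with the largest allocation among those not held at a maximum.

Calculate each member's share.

Halvorsen: $6,550 | Becker: $4,370 | Vance: $10,920 | Tam: $20,580 | Nwosu: $15,280

Sum of profit-interest units: 37.
Pro-rata shares before constraints: Halvorsen 4,678.38; Becker 3,118.92; Vance 7,797.30; Tam 31,189.19; Nwosu 10,916.22.
Cap binds for Tam ($20,580); remaining pool $37,120 reallocated over remaining profit-interest units 17.
Redistributed shares: Halvorsen 6,550.59 → $6,550; Becker 4,367.06 → $4,370; Vance 10,917.65 → $10,920; Nwosu 15,284.71 → $15,280.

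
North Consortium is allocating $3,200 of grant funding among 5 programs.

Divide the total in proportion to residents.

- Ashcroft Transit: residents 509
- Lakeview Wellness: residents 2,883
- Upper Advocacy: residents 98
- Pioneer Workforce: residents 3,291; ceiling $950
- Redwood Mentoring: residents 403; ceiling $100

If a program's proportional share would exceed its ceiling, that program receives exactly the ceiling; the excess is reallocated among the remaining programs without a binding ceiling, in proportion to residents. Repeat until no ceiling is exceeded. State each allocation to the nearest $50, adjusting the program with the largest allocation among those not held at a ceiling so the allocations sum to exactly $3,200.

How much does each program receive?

Sum of residents: 7,184.
Pro-rata shares before constraints: Ashcroft Transit 226.73; Lakeview Wellness 1,284.19; Upper Advocacy 43.65; Pioneer Workforce 1,465.92; Redwood Mentoring 179.51.
Cap binds for Pioneer Workforce ($950), Redwood Mentoring ($100); residual $2,150 reallocated over remaining residents 3,490.
Shares after redistribution: Ashcroft Transit 313.57 → $300; Lakeview Wellness 1,776.06 → $1,800; Upper Advocacy 60.37 → $50.

Ashcroft Transit: $300 · Lakeview Wellness: $1,800 · Upper Advocacy: $50 · Pioneer Workforce: $950 · Redwood Mentoring: $100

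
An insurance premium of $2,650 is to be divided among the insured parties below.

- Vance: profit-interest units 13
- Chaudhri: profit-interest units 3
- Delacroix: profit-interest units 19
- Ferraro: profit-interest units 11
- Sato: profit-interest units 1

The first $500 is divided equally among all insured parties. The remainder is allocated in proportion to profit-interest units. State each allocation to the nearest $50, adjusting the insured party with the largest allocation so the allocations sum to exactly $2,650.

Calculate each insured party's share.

Vance: $700 | Chaudhri: $250 | Delacroix: $950 | Ferraro: $600 | Sato: $150

$500 shared equally gives $100 per insured party.
Remainder $2,150 by profit-interest units (total 47): Vance 594.68 → $600; Chaudhri 137.23 → $150; Delacroix 869.15 → $850; Ferraro 503.19 → $500; Sato 45.74 → $50.
Totals: Vance $100 + $600 = $700; Chaudhri $100 + $150 = $250; Delacroix $100 + $850 = $950; Ferraro $100 + $500 = $600; Sato $100 + $50 = $150.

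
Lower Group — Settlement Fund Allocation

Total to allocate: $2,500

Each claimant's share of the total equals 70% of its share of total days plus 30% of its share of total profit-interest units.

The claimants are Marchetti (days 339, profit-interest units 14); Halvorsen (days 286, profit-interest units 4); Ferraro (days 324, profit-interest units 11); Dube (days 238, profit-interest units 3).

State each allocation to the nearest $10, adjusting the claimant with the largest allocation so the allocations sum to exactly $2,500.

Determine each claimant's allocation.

Marchetti: $820; Halvorsen: $520; Ferraro: $740; Dube: $420

Days total 1,187; profit-interest units total 32.
Composite weights (70% days + 30% profit-interest units): Marchetti 0.3312; Halvorsen 0.2062; Ferraro 0.2942; Dube 0.1685.
Pro-rata amounts: Marchetti 827.91; Halvorsen 515.40; Ferraro 735.49; Dube 421.20.
After rounding ($10): Marchetti $830; Halvorsen $520; Ferraro $740; Dube $420. Sum = $2,510.
Difference $2,500 − $2,510 = −$10 applied to largest allocation (Marchetti): Marchetti becomes $820.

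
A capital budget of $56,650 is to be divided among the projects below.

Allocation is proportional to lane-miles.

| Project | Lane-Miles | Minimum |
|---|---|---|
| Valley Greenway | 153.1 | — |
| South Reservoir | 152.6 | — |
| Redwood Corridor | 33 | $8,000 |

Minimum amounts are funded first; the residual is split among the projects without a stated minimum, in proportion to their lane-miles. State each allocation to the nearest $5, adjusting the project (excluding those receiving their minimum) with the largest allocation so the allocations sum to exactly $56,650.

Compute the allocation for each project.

Fund the minimums — Redwood Corridor $8,000. Residual $48,650.
Residual split over remaining lane-miles 305.7: Valley Greenway 24,364.79 → $24,365; South Reservoir 24,285.21 → $24,285.

Valley Greenway: $24,365; South Reservoir: $24,285; Redwood Corridor: $8,000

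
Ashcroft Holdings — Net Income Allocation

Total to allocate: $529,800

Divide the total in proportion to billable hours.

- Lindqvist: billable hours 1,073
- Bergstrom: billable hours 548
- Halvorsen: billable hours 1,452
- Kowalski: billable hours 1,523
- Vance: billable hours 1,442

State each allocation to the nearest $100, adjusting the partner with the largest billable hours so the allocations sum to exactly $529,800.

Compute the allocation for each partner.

Lindqvist: $94,100; Bergstrom: $48,100; Halvorsen: $127,400; Kowalski: $133,700; Vance: $126,500

Combined billable hours = 6,038.
Pro-rata amounts: Lindqvist 1,073/6,038 × $529,800 = 94,149.62; Bergstrom 548/6,038 × $529,800 = 48,083.87; Halvorsen 1,452/6,038 × $529,800 = 127,404.70; Kowalski 1,523/6,038 × $529,800 = 133,634.55; Vance 1,442/6,038 × $529,800 = 126,527.26.
At nearest $100: Lindqvist $94,100; Bergstrom $48,100; Halvorsen $127,400; Kowalski $133,600; Vance $126,500. Sum = $529,700.
Difference $529,800 − $529,700 = +$100 applied to largest billable hours (Kowalski): Kowalski becomes $133,700.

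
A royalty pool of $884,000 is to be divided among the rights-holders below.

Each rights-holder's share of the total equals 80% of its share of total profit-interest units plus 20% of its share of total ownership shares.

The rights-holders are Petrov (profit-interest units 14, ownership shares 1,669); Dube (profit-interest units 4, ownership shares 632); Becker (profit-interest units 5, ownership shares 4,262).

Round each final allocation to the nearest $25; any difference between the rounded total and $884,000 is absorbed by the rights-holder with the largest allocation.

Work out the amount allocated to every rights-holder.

Petrov: $475,425 · Dube: $140,025 · Becker: $268,550

Profit-interest units total 23; ownership shares total 6,563.
Blended shares (80% profit-interest units + 20% ownership shares): Petrov 0.5378; Dube 0.1584; Becker 0.3038.
Pro-rata amounts: Petrov 475,430.59; Dube 140,016.69; Becker 268,552.72.
Rounded to nearest $25: Petrov $475,425; Dube $140,025; Becker $268,550. Sum = $884,000.
Sum already equals the total — no adjustment.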